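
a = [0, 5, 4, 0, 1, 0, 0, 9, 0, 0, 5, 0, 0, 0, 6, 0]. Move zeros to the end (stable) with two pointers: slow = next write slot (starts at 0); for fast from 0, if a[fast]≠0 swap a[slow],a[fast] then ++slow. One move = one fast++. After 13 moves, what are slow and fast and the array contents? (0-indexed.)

slow=5, fast=13, a=[5, 4, 1, 9, 5, 0, 0, 0, 0, 0, 0, 0, 0, 0, 6, 0]

slow=0 fast=0: a[fast]=0, fast++
slow=0 fast=1: a[fast]=5≠0 swap→a[0]=5, slow++,fast++
slow=1 fast=2: a[fast]=4≠0 swap→a[1]=4, slow++,fast++
slow=2 fast=3: a[fast]=0, fast++
slow=2 fast=4: a[fast]=1≠0 swap→a[2]=1, slow++,fast++
slow=3 fast=5: a[fast]=0, fast++
slow=3 fast=6: a[fast]=0, fast++
slow=3 fast=7: a[fast]=9≠0 swap→a[3]=9, slow++,fast++
slow=4 fast=8: a[fast]=0, fast++
slow=4 fast=9: a[fast]=0, fast++
slow=4 fast=10: a[fast]=5≠0 swap→a[4]=5, slow++,fast++
slow=5 fast=11: a[fast]=0, fast++
slow=5 fast=12: a[fast]=0, fast++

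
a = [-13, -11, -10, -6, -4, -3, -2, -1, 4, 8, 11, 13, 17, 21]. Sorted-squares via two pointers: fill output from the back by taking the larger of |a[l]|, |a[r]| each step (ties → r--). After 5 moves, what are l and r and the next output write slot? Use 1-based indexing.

l=1 r=14: |-13|<=|21| out[14]=441, r--
l=1 r=13: |-13|<=|17| out[13]=289, r--
l=1 r=12: |-13|<=|13| out[12]=169, r--
l=1 r=11: |-13|>|11| out[11]=169, l++
l=2 r=11: |-11|<=|11| out[10]=121, r--

l=2, r=10, next write slot=9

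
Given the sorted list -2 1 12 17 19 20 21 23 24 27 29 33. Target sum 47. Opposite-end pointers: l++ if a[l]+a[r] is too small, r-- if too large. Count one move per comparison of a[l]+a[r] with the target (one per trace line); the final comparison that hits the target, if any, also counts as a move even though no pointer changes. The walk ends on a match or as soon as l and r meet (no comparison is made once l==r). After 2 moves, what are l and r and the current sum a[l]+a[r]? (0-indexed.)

l=2, r=11, sum=45

l=0 r=11: -2+33=31 <47, l++
l=1 r=11: 1+33=34 <47, l++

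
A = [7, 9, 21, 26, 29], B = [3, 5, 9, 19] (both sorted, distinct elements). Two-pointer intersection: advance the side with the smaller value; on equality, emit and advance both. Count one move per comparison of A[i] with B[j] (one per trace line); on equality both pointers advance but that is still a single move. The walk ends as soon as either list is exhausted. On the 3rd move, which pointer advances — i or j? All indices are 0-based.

i=0 j=0: 7>3, j++
i=0 j=1: 7>5, j++
i=0 j=2: 7<9, i++

i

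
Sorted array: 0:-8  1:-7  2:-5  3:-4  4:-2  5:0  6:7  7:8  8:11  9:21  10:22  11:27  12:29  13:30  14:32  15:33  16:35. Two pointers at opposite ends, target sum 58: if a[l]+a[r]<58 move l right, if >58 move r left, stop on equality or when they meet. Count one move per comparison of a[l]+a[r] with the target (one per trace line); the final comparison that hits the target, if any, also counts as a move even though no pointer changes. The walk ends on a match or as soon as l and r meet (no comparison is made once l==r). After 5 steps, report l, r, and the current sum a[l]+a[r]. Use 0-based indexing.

l=5, r=16, sum=35

[0,16] -8+35=27 <58 → l++
[1,16] -7+35=28 <58 → l++
[2,16] -5+35=30 <58 → l++
[3,16] -4+35=31 <58 → l++
[4,16] -2+35=33 <58 → l++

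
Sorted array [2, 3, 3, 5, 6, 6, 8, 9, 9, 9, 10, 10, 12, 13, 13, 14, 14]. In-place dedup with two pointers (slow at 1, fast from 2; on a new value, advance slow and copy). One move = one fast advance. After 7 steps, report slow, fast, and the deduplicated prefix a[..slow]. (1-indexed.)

slow=1 fast=2: a[fast]=3≠a[slow]=2 write a[2]=3, slow++,fast++
slow=2 fast=3: a[fast]=3=a[slow] dup, fast++
slow=2 fast=4: a[fast]=5≠a[slow]=3 write a[3]=5, slow++,fast++
slow=3 fast=5: a[fast]=6≠a[slow]=5 write a[4]=6, slow++,fast++
slow=4 fast=6: a[fast]=6=a[slow] dup, fast++
slow=4 fast=7: a[fast]=8≠a[slow]=6 write a[5]=8, slow++,fast++
slow=5 fast=8: a[fast]=9≠a[slow]=8 write a[6]=9, slow++,fast++

slow=6, fast=9, prefix=[2, 3, 5, 6, 8, 9]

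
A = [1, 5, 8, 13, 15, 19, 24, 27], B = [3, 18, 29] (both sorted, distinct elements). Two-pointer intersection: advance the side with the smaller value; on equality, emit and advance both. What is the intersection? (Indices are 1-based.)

intersection = []

[i=1,j=1] 1<3 → i++
[i=2,j=1] 5>3 → j++
[i=2,j=2] 5<18 → i++
[i=3,j=2] 8<18 → i++
[i=4,j=2] 13<18 → i++
[i=5,j=2] 15<18 → i++
[i=6,j=2] 19>18 → j++
[i=6,j=3] 19<29 → i++
[i=7,j=3] 24<29 → i++
[i=8,j=3] 27<29 → i++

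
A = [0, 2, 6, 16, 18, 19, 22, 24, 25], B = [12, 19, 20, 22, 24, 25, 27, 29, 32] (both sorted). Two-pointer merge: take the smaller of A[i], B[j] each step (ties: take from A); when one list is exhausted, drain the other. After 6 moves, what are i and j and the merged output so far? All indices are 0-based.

[i=0,j=0] A[i]=0<=B[j]=12 take 0 → i++
[i=1,j=0] A[i]=2<=B[j]=12 take 2 → i++
[i=2,j=0] A[i]=6<=B[j]=12 take 6 → i++
[i=3,j=0] A[i]=16>B[j]=12 take 12 → j++
[i=3,j=1] A[i]=16<=B[j]=19 take 16 → i++
[i=4,j=1] A[i]=18<=B[j]=19 take 18 → i++

i=5, j=1, merged so far=[0, 2, 6, 12, 16, 18]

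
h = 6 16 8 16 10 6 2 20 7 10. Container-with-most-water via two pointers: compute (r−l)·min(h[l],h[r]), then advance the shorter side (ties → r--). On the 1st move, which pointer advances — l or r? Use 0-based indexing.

l

[0,9] min(6,10)*9=54 best=54 * → l++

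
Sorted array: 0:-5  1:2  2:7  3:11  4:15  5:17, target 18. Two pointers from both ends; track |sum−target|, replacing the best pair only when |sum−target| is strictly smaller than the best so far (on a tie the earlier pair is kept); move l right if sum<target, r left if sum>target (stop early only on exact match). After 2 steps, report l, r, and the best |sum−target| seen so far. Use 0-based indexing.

[0,5] -5+17=12 d=6 * → l++
[1,5] 2+17=19 d=1 * → r--

l=1, r=4, best |Δ|=1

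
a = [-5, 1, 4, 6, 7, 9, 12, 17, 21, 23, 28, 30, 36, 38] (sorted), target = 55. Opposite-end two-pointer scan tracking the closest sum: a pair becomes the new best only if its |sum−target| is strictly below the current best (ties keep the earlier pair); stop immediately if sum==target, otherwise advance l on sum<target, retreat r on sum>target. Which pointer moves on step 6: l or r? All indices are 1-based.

l

[1,14] -5+38=33 d=22 * → l++
[2,14] 1+38=39 d=16 * → l++
[3,14] 4+38=42 d=13 * → l++
[4,14] 6+38=44 d=11 * → l++
[5,14] 7+38=45 d=10 * → l++
[6,14] 9+38=47 d=8 * → l++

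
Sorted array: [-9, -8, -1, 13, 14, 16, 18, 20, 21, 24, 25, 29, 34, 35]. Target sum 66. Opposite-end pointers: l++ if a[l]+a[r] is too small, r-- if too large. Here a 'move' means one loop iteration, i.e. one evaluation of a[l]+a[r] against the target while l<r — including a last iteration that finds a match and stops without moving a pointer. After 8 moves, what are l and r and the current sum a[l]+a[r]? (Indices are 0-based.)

[0,13] -9+35=26 <66 → l++
[1,13] -8+35=27 <66 → l++
[2,13] -1+35=34 <66 → l++
[3,13] 13+35=48 <66 → l++
[4,13] 14+35=49 <66 → l++
[5,13] 16+35=51 <66 → l++
[6,13] 18+35=53 <66 → l++
[7,13] 20+35=55 <66 → l++

l=8, r=13, sum=56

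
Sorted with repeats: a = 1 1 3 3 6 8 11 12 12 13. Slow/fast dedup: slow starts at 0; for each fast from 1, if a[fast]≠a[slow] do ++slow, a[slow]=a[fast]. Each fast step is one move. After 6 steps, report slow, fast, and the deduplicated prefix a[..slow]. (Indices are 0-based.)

slow=4, fast=7, prefix=[1, 3, 6, 8, 11]

slow=0 fast=1: a[fast]=1=a[slow] dup, fast++
slow=0 fast=2: a[fast]=3≠a[slow]=1 write a[1]=3, slow++,fast++
slow=1 fast=3: a[fast]=3=a[slow] dup, fast++
slow=1 fast=4: a[fast]=6≠a[slow]=3 write a[2]=6, slow++,fast++
slow=2 fast=5: a[fast]=8≠a[slow]=6 write a[3]=8, slow++,fast++
slow=3 fast=6: a[fast]=11≠a[slow]=8 write a[4]=11, slow++,fast++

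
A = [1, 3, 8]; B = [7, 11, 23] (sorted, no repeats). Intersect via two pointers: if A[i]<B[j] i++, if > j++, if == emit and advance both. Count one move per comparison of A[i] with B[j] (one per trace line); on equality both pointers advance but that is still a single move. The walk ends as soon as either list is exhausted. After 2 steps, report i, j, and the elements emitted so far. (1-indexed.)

i=1 j=1: 1<7, i++
i=2 j=1: 3<7, i++

i=3, j=1, emitted=[]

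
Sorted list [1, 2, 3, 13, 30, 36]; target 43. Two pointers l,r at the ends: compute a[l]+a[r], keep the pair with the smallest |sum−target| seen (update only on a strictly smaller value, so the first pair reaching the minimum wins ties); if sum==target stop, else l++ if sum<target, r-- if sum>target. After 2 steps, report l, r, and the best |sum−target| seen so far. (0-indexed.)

l=2, r=5, best |Δ|=5

l=0 r=5: 1+36=37 d=6 *, l++
l=1 r=5: 2+36=38 d=5 *, l++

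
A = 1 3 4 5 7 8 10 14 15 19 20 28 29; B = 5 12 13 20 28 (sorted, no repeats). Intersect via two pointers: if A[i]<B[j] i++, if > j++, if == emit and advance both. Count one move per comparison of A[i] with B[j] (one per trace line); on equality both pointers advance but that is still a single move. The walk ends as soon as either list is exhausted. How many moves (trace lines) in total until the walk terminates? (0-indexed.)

i=0 j=0: 1<5, i++
i=1 j=0: 3<5, i++
i=2 j=0: 4<5, i++
i=3 j=0: 5==5 emit, i++,j++
i=4 j=1: 7<12, i++
i=5 j=1: 8<12, i++
i=6 j=1: 10<12, i++
i=7 j=1: 14>12, j++
i=7 j=2: 14>13, j++
i=7 j=3: 14<20, i++
i=8 j=3: 15<20, i++
i=9 j=3: 19<20, i++
i=10 j=3: 20==20 emit, i++,j++
i=11 j=4: 28==28 emit, i++,j++

14 moves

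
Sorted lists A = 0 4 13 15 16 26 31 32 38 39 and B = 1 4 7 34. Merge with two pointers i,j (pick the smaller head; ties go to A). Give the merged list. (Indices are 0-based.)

[i=0,j=0] A[i]=0<=B[j]=1 take 0 → i++
[i=1,j=0] A[i]=4>B[j]=1 take 1 → j++
[i=1,j=1] A[i]=4<=B[j]=4 take 4 → i++
[i=2,j=1] A[i]=13>B[j]=4 take 4 → j++
[i=2,j=2] A[i]=13>B[j]=7 take 7 → j++
[i=2,j=3] A[i]=13<=B[j]=34 take 13 → i++
[i=3,j=3] A[i]=15<=B[j]=34 take 15 → i++
[i=4,j=3] A[i]=16<=B[j]=34 take 16 → i++
[i=5,j=3] A[i]=26<=B[j]=34 take 26 → i++
[i=6,j=3] A[i]=31<=B[j]=34 take 31 → i++
[i=7,j=3] A[i]=32<=B[j]=34 take 32 → i++
[i=8,j=3] A[i]=38>B[j]=34 take 34 → j++
[i=8,j=4] B done, take A[i]=38 → i++
[i=9,j=4] B done, take A[i]=39 → i++

[0, 1, 4, 4, 7, 13, 15, 16, 26, 31, 32, 34, 38, 39]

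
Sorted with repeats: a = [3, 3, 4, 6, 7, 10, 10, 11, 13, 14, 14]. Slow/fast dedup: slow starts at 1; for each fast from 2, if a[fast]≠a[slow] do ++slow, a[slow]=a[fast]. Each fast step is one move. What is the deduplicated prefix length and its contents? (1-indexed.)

(s=1,f=2) a[fast]=3=a[slow] dup → fast++
(s=1,f=3) a[fast]=4≠a[slow]=3 write a[2]=4 → slow++,fast++
(s=2,f=4) a[fast]=6≠a[slow]=4 write a[3]=6 → slow++,fast++
(s=3,f=5) a[fast]=7≠a[slow]=6 write a[4]=7 → slow++,fast++
(s=4,f=6) a[fast]=10≠a[slow]=7 write a[5]=10 → slow++,fast++
(s=5,f=7) a[fast]=10=a[slow] dup → fast++
(s=5,f=8) a[fast]=11≠a[slow]=10 write a[6]=11 → slow++,fast++
(s=6,f=9) a[fast]=13≠a[slow]=11 write a[7]=13 → slow++,fast++
(s=7,f=10) a[fast]=14≠a[slow]=13 write a[8]=14 → slow++,fast++
(s=8,f=11) a[fast]=14=a[slow] dup → fast++

length 8; prefix = [3, 4, 6, 7, 10, 11, 13, 14]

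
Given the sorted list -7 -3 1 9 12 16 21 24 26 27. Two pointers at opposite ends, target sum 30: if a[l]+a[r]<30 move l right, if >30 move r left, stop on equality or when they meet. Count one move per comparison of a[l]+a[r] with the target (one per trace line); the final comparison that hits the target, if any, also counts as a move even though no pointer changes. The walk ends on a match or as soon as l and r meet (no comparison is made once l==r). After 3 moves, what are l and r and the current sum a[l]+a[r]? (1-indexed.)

l=4, r=10, sum=36

l=1 r=10: -7+27=20 <30, l++
l=2 r=10: -3+27=24 <30, l++
l=3 r=10: 1+27=28 <30, l++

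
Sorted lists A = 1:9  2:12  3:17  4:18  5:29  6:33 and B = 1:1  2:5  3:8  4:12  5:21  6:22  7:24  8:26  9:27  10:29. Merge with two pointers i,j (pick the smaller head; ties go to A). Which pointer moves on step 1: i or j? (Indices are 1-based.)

i=1 j=1: A[i]=9>B[j]=1 take 1, j++

j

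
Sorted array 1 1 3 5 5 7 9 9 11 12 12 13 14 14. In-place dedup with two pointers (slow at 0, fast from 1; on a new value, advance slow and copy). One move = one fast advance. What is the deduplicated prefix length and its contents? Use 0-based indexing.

(s=0,f=1) a[fast]=1=a[slow] dup → fast++
(s=0,f=2) a[fast]=3≠a[slow]=1 write a[1]=3 → slow++,fast++
(s=1,f=3) a[fast]=5≠a[slow]=3 write a[2]=5 → slow++,fast++
(s=2,f=4) a[fast]=5=a[slow] dup → fast++
(s=2,f=5) a[fast]=7≠a[slow]=5 write a[3]=7 → slow++,fast++
(s=3,f=6) a[fast]=9≠a[slow]=7 write a[4]=9 → slow++,fast++
(s=4,f=7) a[fast]=9=a[slow] dup → fast++
(s=4,f=8) a[fast]=11≠a[slow]=9 write a[5]=11 → slow++,fast++
(s=5,f=9) a[fast]=12≠a[slow]=11 write a[6]=12 → slow++,fast++
(s=6,f=10) a[fast]=12=a[slow] dup → fast++
(s=6,f=11) a[fast]=13≠a[slow]=12 write a[7]=13 → slow++,fast++
(s=7,f=12) a[fast]=14≠a[slow]=13 write a[8]=14 → slow++,fast++
(s=8,f=13) a[fast]=14=a[slow] dup → fast++

length 9; prefix = [1, 3, 5, 7, 9, 11, 12, 13, 14]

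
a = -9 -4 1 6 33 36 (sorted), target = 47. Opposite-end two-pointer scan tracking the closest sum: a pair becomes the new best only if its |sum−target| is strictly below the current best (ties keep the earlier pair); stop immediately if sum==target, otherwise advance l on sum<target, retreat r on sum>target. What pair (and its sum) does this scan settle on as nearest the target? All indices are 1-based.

pair (6, 36) with sum 42 (|Δ|=5)

[1,6] -9+36=27 d=20 * → l++
[2,6] -4+36=32 d=15 * → l++
[3,6] 1+36=37 d=10 * → l++
[4,6] 6+36=42 d=5 * → l++
[5,6] 33+36=69 d=22 → r--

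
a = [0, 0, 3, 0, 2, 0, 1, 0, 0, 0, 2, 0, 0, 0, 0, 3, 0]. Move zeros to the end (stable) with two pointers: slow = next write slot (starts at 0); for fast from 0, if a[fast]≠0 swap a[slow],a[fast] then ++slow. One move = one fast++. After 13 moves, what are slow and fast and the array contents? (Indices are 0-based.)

slow=4, fast=13, a=[3, 2, 1, 2, 0, 0, 0, 0, 0, 0, 0, 0, 0, 0, 0, 3, 0]

(s=0,f=0) a[fast]=0 → fast++
(s=0,f=1) a[fast]=0 → fast++
(s=0,f=2) a[fast]=3≠0 swap→a[0]=3 → slow++,fast++
(s=1,f=3) a[fast]=0 → fast++
(s=1,f=4) a[fast]=2≠0 swap→a[1]=2 → slow++,fast++
(s=2,f=5) a[fast]=0 → fast++
(s=2,f=6) a[fast]=1≠0 swap→a[2]=1 → slow++,fast++
(s=3,f=7) a[fast]=0 → fast++
(s=3,f=8) a[fast]=0 → fast++
(s=3,f=9) a[fast]=0 → fast++
(s=3,f=10) a[fast]=2≠0 swap→a[3]=2 → slow++,fast++
(s=4,f=11) a[fast]=0 → fast++
(s=4,f=12) a[fast]=0 → fast++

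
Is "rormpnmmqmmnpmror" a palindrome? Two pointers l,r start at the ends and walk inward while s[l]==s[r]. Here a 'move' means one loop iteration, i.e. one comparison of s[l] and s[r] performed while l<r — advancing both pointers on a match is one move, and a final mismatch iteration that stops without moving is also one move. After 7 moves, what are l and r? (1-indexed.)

l=1 r=17: 'r'=='r', l++,r--
l=2 r=16: 'o'=='o', l++,r--
l=3 r=15: 'r'=='r', l++,r--
l=4 r=14: 'm'=='m', l++,r--
l=5 r=13: 'p'=='p', l++,r--
l=6 r=12: 'n'=='n', l++,r--
l=7 r=11: 'm'=='m', l++,r--

l=8, r=10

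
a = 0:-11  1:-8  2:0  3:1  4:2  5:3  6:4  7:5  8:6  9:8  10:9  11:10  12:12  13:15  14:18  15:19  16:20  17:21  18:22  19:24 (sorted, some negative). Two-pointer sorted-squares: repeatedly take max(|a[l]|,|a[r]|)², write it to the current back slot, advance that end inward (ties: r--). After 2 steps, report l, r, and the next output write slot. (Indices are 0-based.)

l=0, r=17, next write slot=17

[0,19] |-11|<=|24| out[19]=576 → r--
[0,18] |-11|<=|22| out[18]=484 → r--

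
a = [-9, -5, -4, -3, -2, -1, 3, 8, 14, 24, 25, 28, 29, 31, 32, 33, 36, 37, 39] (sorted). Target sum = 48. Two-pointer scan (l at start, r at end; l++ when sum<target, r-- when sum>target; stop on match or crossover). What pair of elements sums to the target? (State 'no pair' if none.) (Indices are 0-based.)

no pair

[0,18] -9+39=30 <48 → l++
[1,18] -5+39=34 <48 → l++
[2,18] -4+39=35 <48 → l++
[3,18] -3+39=36 <48 → l++
[4,18] -2+39=37 <48 → l++
[5,18] -1+39=38 <48 → l++
[6,18] 3+39=42 <48 → l++
[7,18] 8+39=47 <48 → l++
[8,18] 14+39=53 >48 → r--
[8,17] 14+37=51 >48 → r--
[8,16] 14+36=50 >48 → r--
[8,15] 14+33=47 <48 → l++
[9,15] 24+33=57 >48 → r--
[9,14] 24+32=56 >48 → r--
[9,13] 24+31=55 >48 → r--
[9,12] 24+29=53 >48 → r--
[9,11] 24+28=52 >48 → r--
[9,10] 24+25=49 >48 → r--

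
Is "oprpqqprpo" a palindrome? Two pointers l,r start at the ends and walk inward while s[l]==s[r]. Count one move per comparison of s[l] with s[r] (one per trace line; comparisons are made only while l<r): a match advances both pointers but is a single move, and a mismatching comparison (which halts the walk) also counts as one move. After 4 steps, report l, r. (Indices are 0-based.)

l=4, r=5

[0,9] 'o'=='o' → l++,r--
[1,8] 'p'=='p' → l++,r--
[2,7] 'r'=='r' → l++,r--
[3,6] 'p'=='p' → l++,r--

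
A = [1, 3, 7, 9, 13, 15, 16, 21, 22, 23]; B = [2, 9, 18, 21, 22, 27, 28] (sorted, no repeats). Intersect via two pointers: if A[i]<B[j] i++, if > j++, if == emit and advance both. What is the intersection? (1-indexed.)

[i=1,j=1] 1<2 → i++
[i=2,j=1] 3>2 → j++
[i=2,j=2] 3<9 → i++
[i=3,j=2] 7<9 → i++
[i=4,j=2] 9==9 emit → i++,j++
[i=5,j=3] 13<18 → i++
[i=6,j=3] 15<18 → i++
[i=7,j=3] 16<18 → i++
[i=8,j=3] 21>18 → j++
[i=8,j=4] 21==21 emit → i++,j++
[i=9,j=5] 22==22 emit → i++,j++
[i=10,j=6] 23<27 → i++

intersection = [9, 21, 22]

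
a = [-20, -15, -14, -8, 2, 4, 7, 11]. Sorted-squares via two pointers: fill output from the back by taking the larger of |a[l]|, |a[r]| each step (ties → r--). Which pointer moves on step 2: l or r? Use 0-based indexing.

l=0 r=7: |-20|>|11| out[7]=400, l++
l=1 r=7: |-15|>|11| out[6]=225, l++

l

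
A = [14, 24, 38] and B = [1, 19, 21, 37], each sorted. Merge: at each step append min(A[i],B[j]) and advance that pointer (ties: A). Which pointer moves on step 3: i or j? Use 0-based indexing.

j

i=0 j=0: A[i]=14>B[j]=1 take 1, j++
i=0 j=1: A[i]=14<=B[j]=19 take 14, i++
i=1 j=1: A[i]=24>B[j]=19 take 19, j++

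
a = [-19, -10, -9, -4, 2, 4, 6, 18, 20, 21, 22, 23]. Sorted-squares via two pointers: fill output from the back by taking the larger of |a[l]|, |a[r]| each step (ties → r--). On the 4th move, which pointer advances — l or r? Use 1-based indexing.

r

l=1 r=12: |-19|<=|23| out[12]=529, r--
l=1 r=11: |-19|<=|22| out[11]=484, r--
l=1 r=10: |-19|<=|21| out[10]=441, r--
l=1 r=9: |-19|<=|20| out[9]=400, r--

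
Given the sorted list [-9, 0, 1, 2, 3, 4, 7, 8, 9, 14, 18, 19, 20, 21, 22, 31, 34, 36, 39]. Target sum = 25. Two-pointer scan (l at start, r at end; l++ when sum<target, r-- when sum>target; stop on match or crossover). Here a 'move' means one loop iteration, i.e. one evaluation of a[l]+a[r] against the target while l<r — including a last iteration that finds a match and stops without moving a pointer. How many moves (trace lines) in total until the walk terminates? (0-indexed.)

3 moves

[0,18] -9+39=30 >25 → r--
[0,17] -9+36=27 >25 → r--
[0,16] -9+34=25 → found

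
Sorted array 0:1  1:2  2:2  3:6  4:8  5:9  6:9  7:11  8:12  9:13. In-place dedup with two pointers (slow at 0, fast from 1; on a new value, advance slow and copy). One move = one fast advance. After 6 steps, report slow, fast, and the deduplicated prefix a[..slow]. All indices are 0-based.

(s=0,f=1) a[fast]=2≠a[slow]=1 write a[1]=2 → slow++,fast++
(s=1,f=2) a[fast]=2=a[slow] dup → fast++
(s=1,f=3) a[fast]=6≠a[slow]=2 write a[2]=6 → slow++,fast++
(s=2,f=4) a[fast]=8≠a[slow]=6 write a[3]=8 → slow++,fast++
(s=3,f=5) a[fast]=9≠a[slow]=8 write a[4]=9 → slow++,fast++
(s=4,f=6) a[fast]=9=a[slow] dup → fast++

slow=4, fast=7, prefix=[1, 2, 6, 8, 9]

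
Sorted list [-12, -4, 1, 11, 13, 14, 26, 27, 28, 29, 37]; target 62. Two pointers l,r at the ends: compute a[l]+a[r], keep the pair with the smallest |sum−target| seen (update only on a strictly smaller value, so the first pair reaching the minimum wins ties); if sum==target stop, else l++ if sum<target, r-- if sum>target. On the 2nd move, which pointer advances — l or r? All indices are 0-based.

l=0 r=10: -12+37=25 d=37 *, l++
l=1 r=10: -4+37=33 d=29 *, l++

l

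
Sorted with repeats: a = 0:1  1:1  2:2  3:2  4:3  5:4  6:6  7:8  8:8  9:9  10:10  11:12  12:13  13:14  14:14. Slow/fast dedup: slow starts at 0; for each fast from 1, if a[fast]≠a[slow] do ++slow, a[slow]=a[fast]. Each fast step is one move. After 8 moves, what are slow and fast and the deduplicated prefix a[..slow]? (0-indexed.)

slow=5, fast=9, prefix=[1, 2, 3, 4, 6, 8]

slow=0 fast=1: a[fast]=1=a[slow] dup, fast++
slow=0 fast=2: a[fast]=2≠a[slow]=1 write a[1]=2, slow++,fast++
slow=1 fast=3: a[fast]=2=a[slow] dup, fast++
slow=1 fast=4: a[fast]=3≠a[slow]=2 write a[2]=3, slow++,fast++
slow=2 fast=5: a[fast]=4≠a[slow]=3 write a[3]=4, slow++,fast++
slow=3 fast=6: a[fast]=6≠a[slow]=4 write a[4]=6, slow++,fast++
slow=4 fast=7: a[fast]=8≠a[slow]=6 write a[5]=8, slow++,fast++
slow=5 fast=8: a[fast]=8=a[slow] dup, fast++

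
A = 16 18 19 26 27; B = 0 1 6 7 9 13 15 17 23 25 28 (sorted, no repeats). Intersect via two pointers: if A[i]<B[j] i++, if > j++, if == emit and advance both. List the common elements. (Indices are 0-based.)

intersection = []

i=0 j=0: 16>0, j++
i=0 j=1: 16>1, j++
i=0 j=2: 16>6, j++
i=0 j=3: 16>7, j++
i=0 j=4: 16>9, j++
i=0 j=5: 16>13, j++
i=0 j=6: 16>15, j++
i=0 j=7: 16<17, i++
i=1 j=7: 18>17, j++
i=1 j=8: 18<23, i++
i=2 j=8: 19<23, i++
i=3 j=8: 26>23, j++
i=3 j=9: 26>25, j++
i=3 j=10: 26<28, i++
i=4 j=10: 27<28, i++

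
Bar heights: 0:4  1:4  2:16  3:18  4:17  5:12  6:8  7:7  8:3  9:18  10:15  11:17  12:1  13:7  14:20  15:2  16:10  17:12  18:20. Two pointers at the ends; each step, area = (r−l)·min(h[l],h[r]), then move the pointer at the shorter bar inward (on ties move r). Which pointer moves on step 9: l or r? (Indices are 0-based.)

[0,18] min(4,20)*18=72 best=72 * → l++
[1,18] min(4,20)*17=68 best=72 → l++
[2,18] min(16,20)*16=256 best=256 * → l++
[3,18] min(18,20)*15=270 best=270 * → l++
[4,18] min(17,20)*14=238 best=270 → l++
[5,18] min(12,20)*13=156 best=270 → l++
[6,18] min(8,20)*12=96 best=270 → l++
[7,18] min(7,20)*11=77 best=270 → l++
[8,18] min(3,20)*10=30 best=270 → l++

l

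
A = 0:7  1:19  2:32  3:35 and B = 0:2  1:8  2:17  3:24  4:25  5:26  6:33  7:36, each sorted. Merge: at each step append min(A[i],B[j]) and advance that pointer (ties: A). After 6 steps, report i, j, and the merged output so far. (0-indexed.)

i=2, j=4, merged so far=[2, 7, 8, 17, 19, 24]

[i=0,j=0] A[i]=7>B[j]=2 take 2 → j++
[i=0,j=1] A[i]=7<=B[j]=8 take 7 → i++
[i=1,j=1] A[i]=19>B[j]=8 take 8 → j++
[i=1,j=2] A[i]=19>B[j]=17 take 17 → j++
[i=1,j=3] A[i]=19<=B[j]=24 take 19 → i++
[i=2,j=3] A[i]=32>B[j]=24 take 24 → j++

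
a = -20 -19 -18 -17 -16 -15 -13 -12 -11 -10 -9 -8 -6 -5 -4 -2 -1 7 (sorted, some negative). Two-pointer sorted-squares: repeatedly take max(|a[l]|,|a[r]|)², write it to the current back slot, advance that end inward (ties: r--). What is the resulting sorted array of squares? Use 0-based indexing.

[0,17] |-20|>|7| out[17]=400 → l++
[1,17] |-19|>|7| out[16]=361 → l++
[2,17] |-18|>|7| out[15]=324 → l++
[3,17] |-17|>|7| out[14]=289 → l++
[4,17] |-16|>|7| out[13]=256 → l++
[5,17] |-15|>|7| out[12]=225 → l++
[6,17] |-13|>|7| out[11]=169 → l++
[7,17] |-12|>|7| out[10]=144 → l++
[8,17] |-11|>|7| out[9]=121 → l++
[9,17] |-10|>|7| out[8]=100 → l++
[10,17] |-9|>|7| out[7]=81 → l++
[11,17] |-8|>|7| out[6]=64 → l++
[12,17] |-6|<=|7| out[5]=49 → r--
[12,16] |-6|>|-1| out[4]=36 → l++
[13,16] |-5|>|-1| out[3]=25 → l++
[14,16] |-4|>|-1| out[2]=16 → l++
[15,16] |-2|>|-1| out[1]=4 → l++
[16,16] |-1|<=|-1| out[0]=1 → r--

[1, 4, 16, 25, 36, 49, 64, 81, 100, 121, 144, 169, 225, 256, 289, 324, 361, 400]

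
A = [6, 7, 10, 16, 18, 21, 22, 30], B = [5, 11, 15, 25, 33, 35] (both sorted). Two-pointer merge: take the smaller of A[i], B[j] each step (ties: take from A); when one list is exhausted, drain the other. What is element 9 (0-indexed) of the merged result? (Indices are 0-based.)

merged[9] = 22

[i=0,j=0] A[i]=6>B[j]=5 take 5 → j++
[i=0,j=1] A[i]=6<=B[j]=11 take 6 → i++
[i=1,j=1] A[i]=7<=B[j]=11 take 7 → i++
[i=2,j=1] A[i]=10<=B[j]=11 take 10 → i++
[i=3,j=1] A[i]=16>B[j]=11 take 11 → j++
[i=3,j=2] A[i]=16>B[j]=15 take 15 → j++
[i=3,j=3] A[i]=16<=B[j]=25 take 16 → i++
[i=4,j=3] A[i]=18<=B[j]=25 take 18 → i++
[i=5,j=3] A[i]=21<=B[j]=25 take 21 → i++
[i=6,j=3] A[i]=22<=B[j]=25 take 22 → i++
[i=7,j=3] A[i]=30>B[j]=25 take 25 → j++
[i=7,j=4] A[i]=30<=B[j]=33 take 30 → i++
[i=8,j=4] A done, take B[j]=33 → j++
[i=8,j=5] A done, take B[j]=35 → j++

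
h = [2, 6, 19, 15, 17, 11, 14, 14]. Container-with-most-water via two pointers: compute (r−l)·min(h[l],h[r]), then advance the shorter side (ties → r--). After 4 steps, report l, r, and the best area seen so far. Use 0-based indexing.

[0,7] min(2,14)*7=14 best=14 * → l++
[1,7] min(6,14)*6=36 best=36 * → l++
[2,7] min(19,14)*5=70 best=70 * → r--
[2,6] min(19,14)*4=56 best=70 → r--

l=2, r=5, best area=70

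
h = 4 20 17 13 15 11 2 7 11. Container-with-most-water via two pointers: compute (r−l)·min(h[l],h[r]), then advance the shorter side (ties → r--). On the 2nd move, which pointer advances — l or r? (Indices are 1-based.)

r

l=1 r=9: min(4,11)*8=32 best=32 *, l++
l=2 r=9: min(20,11)*7=77 best=77 *, r--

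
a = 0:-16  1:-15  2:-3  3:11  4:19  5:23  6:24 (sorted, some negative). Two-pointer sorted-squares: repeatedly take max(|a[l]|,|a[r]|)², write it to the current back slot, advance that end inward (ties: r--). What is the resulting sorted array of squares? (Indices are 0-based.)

[9, 121, 225, 256, 361, 529, 576]

[0,6] |-16|<=|24| out[6]=576 → r--
[0,5] |-16|<=|23| out[5]=529 → r--
[0,4] |-16|<=|19| out[4]=361 → r--
[0,3] |-16|>|11| out[3]=256 → l++
[1,3] |-15|>|11| out[2]=225 → l++
[2,3] |-3|<=|11| out[1]=121 → r--
[2,2] |-3|<=|-3| out[0]=9 → r--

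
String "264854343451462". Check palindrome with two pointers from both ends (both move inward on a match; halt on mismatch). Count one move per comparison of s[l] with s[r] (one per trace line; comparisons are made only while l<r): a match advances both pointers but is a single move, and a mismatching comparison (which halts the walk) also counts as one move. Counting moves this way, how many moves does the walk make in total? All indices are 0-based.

4 moves

l=0 r=14: '2'=='2', l++,r--
l=1 r=13: '6'=='6', l++,r--
l=2 r=12: '4'=='4', l++,r--
l=3 r=11: '8'!='1', stop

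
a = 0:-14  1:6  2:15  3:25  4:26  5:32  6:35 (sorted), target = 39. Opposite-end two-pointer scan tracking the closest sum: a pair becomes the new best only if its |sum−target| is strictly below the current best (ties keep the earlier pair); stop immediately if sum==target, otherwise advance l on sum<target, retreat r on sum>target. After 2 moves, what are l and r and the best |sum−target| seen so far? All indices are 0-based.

l=0 r=6: -14+35=21 d=18 *, l++
l=1 r=6: 6+35=41 d=2 *, r--

l=1, r=5, best |Δ|=2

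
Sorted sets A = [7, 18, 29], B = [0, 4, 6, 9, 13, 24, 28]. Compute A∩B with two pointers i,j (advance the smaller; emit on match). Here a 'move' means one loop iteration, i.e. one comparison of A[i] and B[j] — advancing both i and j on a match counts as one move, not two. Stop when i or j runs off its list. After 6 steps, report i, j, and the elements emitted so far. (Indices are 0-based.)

i=1, j=5, emitted=[]

[i=0,j=0] 7>0 → j++
[i=0,j=1] 7>4 → j++
[i=0,j=2] 7>6 → j++
[i=0,j=3] 7<9 → i++
[i=1,j=3] 18>9 → j++
[i=1,j=4] 18>13 → j++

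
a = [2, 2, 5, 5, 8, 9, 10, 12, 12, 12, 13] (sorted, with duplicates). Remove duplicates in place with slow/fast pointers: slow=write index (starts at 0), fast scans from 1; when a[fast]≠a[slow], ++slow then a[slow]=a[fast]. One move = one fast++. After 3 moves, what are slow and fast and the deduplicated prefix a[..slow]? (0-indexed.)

slow=1, fast=4, prefix=[2, 5]

(s=0,f=1) a[fast]=2=a[slow] dup → fast++
(s=0,f=2) a[fast]=5≠a[slow]=2 write a[1]=5 → slow++,fast++
(s=1,f=3) a[fast]=5=a[slow] dup → fast++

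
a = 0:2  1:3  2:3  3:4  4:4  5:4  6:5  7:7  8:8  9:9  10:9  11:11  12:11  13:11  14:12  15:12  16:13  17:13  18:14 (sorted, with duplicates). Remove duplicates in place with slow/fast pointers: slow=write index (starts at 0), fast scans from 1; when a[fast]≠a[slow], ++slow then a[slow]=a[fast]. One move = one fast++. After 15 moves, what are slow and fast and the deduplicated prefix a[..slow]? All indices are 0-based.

slow=8, fast=16, prefix=[2, 3, 4, 5, 7, 8, 9, 11, 12]

slow=0 fast=1: a[fast]=3≠a[slow]=2 write a[1]=3, slow++,fast++
slow=1 fast=2: a[fast]=3=a[slow] dup, fast++
slow=1 fast=3: a[fast]=4≠a[slow]=3 write a[2]=4, slow++,fast++
slow=2 fast=4: a[fast]=4=a[slow] dup, fast++
slow=2 fast=5: a[fast]=4=a[slow] dup, fast++
slow=2 fast=6: a[fast]=5≠a[slow]=4 write a[3]=5, slow++,fast++
slow=3 fast=7: a[fast]=7≠a[slow]=5 write a[4]=7, slow++,fast++
slow=4 fast=8: a[fast]=8≠a[slow]=7 write a[5]=8, slow++,fast++
slow=5 fast=9: a[fast]=9≠a[slow]=8 write a[6]=9, slow++,fast++
slow=6 fast=10: a[fast]=9=a[slow] dup, fast++
slow=6 fast=11: a[fast]=11≠a[slow]=9 write a[7]=11, slow++,fast++
slow=7 fast=12: a[fast]=11=a[slow] dup, fast++
slow=7 fast=13: a[fast]=11=a[slow] dup, fast++
slow=7 fast=14: a[fast]=12≠a[slow]=11 write a[8]=12, slow++,fast++
slow=8 fast=15: a[fast]=12=a[slow] dup, fast++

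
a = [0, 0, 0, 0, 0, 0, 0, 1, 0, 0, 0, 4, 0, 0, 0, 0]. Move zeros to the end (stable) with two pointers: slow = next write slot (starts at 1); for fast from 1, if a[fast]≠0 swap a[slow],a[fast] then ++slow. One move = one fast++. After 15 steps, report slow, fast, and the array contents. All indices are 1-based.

slow=3, fast=16, a=[1, 4, 0, 0, 0, 0, 0, 0, 0, 0, 0, 0, 0, 0, 0, 0]

(s=1,f=1) a[fast]=0 → fast++
(s=1,f=2) a[fast]=0 → fast++
(s=1,f=3) a[fast]=0 → fast++
(s=1,f=4) a[fast]=0 → fast++
(s=1,f=5) a[fast]=0 → fast++
(s=1,f=6) a[fast]=0 → fast++
(s=1,f=7) a[fast]=0 → fast++
(s=1,f=8) a[fast]=1≠0 swap→a[1]=1 → slow++,fast++
(s=2,f=9) a[fast]=0 → fast++
(s=2,f=10) a[fast]=0 → fast++
(s=2,f=11) a[fast]=0 → fast++
(s=2,f=12) a[fast]=4≠0 swap→a[2]=4 → slow++,fast++
(s=3,f=13) a[fast]=0 → fast++
(s=3,f=14) a[fast]=0 → fast++
(s=3,f=15) a[fast]=0 → fast++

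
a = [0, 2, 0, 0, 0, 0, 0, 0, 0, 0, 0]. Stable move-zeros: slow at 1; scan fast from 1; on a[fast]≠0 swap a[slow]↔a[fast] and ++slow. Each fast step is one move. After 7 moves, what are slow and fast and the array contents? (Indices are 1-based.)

slow=2, fast=8, a=[2, 0, 0, 0, 0, 0, 0, 0, 0, 0, 0]

slow=1 fast=1: a[fast]=0, fast++
slow=1 fast=2: a[fast]=2≠0 swap→a[1]=2, slow++,fast++
slow=2 fast=3: a[fast]=0, fast++
slow=2 fast=4: a[fast]=0, fast++
slow=2 fast=5: a[fast]=0, fast++
slow=2 fast=6: a[fast]=0, fast++
slow=2 fast=7: a[fast]=0, fast++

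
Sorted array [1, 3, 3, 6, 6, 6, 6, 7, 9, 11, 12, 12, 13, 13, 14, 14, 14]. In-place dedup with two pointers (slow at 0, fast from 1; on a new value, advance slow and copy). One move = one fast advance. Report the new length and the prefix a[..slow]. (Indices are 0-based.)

slow=0 fast=1: a[fast]=3≠a[slow]=1 write a[1]=3, slow++,fast++
slow=1 fast=2: a[fast]=3=a[slow] dup, fast++
slow=1 fast=3: a[fast]=6≠a[slow]=3 write a[2]=6, slow++,fast++
slow=2 fast=4: a[fast]=6=a[slow] dup, fast++
slow=2 fast=5: a[fast]=6=a[slow] dup, fast++
slow=2 fast=6: a[fast]=6=a[slow] dup, fast++
slow=2 fast=7: a[fast]=7≠a[slow]=6 write a[3]=7, slow++,fast++
slow=3 fast=8: a[fast]=9≠a[slow]=7 write a[4]=9, slow++,fast++
slow=4 fast=9: a[fast]=11≠a[slow]=9 write a[5]=11, slow++,fast++
slow=5 fast=10: a[fast]=12≠a[slow]=11 write a[6]=12, slow++,fast++
slow=6 fast=11: a[fast]=12=a[slow] dup, fast++
slow=6 fast=12: a[fast]=13≠a[slow]=12 write a[7]=13, slow++,fast++
slow=7 fast=13: a[fast]=13=a[slow] dup, fast++
slow=7 fast=14: a[fast]=14≠a[slow]=13 write a[8]=14, slow++,fast++
slow=8 fast=15: a[fast]=14=a[slow] dup, fast++
slow=8 fast=16: a[fast]=14=a[slow] dup, fast++

length 9; prefix = [1, 3, 6, 7, 9, 11, 12, 13, 14]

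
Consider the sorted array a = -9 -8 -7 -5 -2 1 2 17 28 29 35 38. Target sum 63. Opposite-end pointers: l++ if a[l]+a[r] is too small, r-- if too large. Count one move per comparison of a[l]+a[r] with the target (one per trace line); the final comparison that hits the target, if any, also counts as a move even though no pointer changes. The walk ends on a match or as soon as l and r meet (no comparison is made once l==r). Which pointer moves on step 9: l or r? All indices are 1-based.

r

l=1 r=12: -9+38=29 <63, l++
l=2 r=12: -8+38=30 <63, l++
l=3 r=12: -7+38=31 <63, l++
l=4 r=12: -5+38=33 <63, l++
l=5 r=12: -2+38=36 <63, l++
l=6 r=12: 1+38=39 <63, l++
l=7 r=12: 2+38=40 <63, l++
l=8 r=12: 17+38=55 <63, l++
l=9 r=12: 28+38=66 >63, r--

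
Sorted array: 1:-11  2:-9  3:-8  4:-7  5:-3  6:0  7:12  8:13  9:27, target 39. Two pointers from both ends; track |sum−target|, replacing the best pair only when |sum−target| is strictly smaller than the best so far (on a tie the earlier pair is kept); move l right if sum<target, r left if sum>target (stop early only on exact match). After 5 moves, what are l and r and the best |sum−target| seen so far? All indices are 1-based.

[1,9] -11+27=16 d=23 * → l++
[2,9] -9+27=18 d=21 * → l++
[3,9] -8+27=19 d=20 * → l++
[4,9] -7+27=20 d=19 * → l++
[5,9] -3+27=24 d=15 * → l++

l=6, r=9, best |Δ|=15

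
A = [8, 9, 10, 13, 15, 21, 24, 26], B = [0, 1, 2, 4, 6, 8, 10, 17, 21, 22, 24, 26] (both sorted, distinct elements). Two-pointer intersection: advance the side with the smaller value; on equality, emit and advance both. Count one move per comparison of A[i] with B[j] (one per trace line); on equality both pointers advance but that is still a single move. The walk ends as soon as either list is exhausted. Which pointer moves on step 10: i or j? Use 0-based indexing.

i

i=0 j=0: 8>0, j++
i=0 j=1: 8>1, j++
i=0 j=2: 8>2, j++
i=0 j=3: 8>4, j++
i=0 j=4: 8>6, j++
i=0 j=5: 8==8 emit, i++,j++
i=1 j=6: 9<10, i++
i=2 j=6: 10==10 emit, i++,j++
i=3 j=7: 13<17, i++
i=4 j=7: 15<17, i++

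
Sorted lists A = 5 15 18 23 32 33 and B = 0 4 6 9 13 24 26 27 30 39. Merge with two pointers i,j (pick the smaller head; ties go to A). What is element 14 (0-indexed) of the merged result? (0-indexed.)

merged[14] = 33

[i=0,j=0] A[i]=5>B[j]=0 take 0 → j++
[i=0,j=1] A[i]=5>B[j]=4 take 4 → j++
[i=0,j=2] A[i]=5<=B[j]=6 take 5 → i++
[i=1,j=2] A[i]=15>B[j]=6 take 6 → j++
[i=1,j=3] A[i]=15>B[j]=9 take 9 → j++
[i=1,j=4] A[i]=15>B[j]=13 take 13 → j++
[i=1,j=5] A[i]=15<=B[j]=24 take 15 → i++
[i=2,j=5] A[i]=18<=B[j]=24 take 18 → i++
[i=3,j=5] A[i]=23<=B[j]=24 take 23 → i++
[i=4,j=5] A[i]=32>B[j]=24 take 24 → j++
[i=4,j=6] A[i]=32>B[j]=26 take 26 → j++
[i=4,j=7] A[i]=32>B[j]=27 take 27 → j++
[i=4,j=8] A[i]=32>B[j]=30 take 30 → j++
[i=4,j=9] A[i]=32<=B[j]=39 take 32 → i++
[i=5,j=9] A[i]=33<=B[j]=39 take 33 → i++
[i=6,j=9] A done, take B[j]=39 → j++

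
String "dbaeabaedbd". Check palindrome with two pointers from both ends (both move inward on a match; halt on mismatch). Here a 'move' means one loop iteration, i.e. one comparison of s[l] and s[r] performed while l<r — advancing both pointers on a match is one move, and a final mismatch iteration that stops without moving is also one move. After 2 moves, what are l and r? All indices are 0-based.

l=2, r=8

l=0 r=10: 'd'=='d', l++,r--
l=1 r=9: 'b'=='b', l++,r--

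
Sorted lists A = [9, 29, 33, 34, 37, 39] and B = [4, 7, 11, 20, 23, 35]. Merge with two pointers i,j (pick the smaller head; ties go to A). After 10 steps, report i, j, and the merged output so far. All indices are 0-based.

i=4, j=6, merged so far=[4, 7, 9, 11, 20, 23, 29, 33, 34, 35]

i=0 j=0: A[i]=9>B[j]=4 take 4, j++
i=0 j=1: A[i]=9>B[j]=7 take 7, j++
i=0 j=2: A[i]=9<=B[j]=11 take 9, i++
i=1 j=2: A[i]=29>B[j]=11 take 11, j++
i=1 j=3: A[i]=29>B[j]=20 take 20, j++
i=1 j=4: A[i]=29>B[j]=23 take 23, j++
i=1 j=5: A[i]=29<=B[j]=35 take 29, i++
i=2 j=5: A[i]=33<=B[j]=35 take 33, i++
i=3 j=5: A[i]=34<=B[j]=35 take 34, i++
i=4 j=5: A[i]=37>B[j]=35 take 35, j++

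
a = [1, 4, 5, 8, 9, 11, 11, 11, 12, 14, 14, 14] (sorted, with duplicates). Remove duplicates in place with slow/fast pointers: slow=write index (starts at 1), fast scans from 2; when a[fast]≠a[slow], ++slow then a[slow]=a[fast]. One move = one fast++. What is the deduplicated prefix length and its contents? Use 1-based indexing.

slow=1 fast=2: a[fast]=4≠a[slow]=1 write a[2]=4, slow++,fast++
slow=2 fast=3: a[fast]=5≠a[slow]=4 write a[3]=5, slow++,fast++
slow=3 fast=4: a[fast]=8≠a[slow]=5 write a[4]=8, slow++,fast++
slow=4 fast=5: a[fast]=9≠a[slow]=8 write a[5]=9, slow++,fast++
slow=5 fast=6: a[fast]=11≠a[slow]=9 write a[6]=11, slow++,fast++
slow=6 fast=7: a[fast]=11=a[slow] dup, fast++
slow=6 fast=8: a[fast]=11=a[slow] dup, fast++
slow=6 fast=9: a[fast]=12≠a[slow]=11 write a[7]=12, slow++,fast++
slow=7 fast=10: a[fast]=14≠a[slow]=12 write a[8]=14, slow++,fast++
slow=8 fast=11: a[fast]=14=a[slow] dup, fast++
slow=8 fast=12: a[fast]=14=a[slow] dup, fast++

length 8; prefix = [1, 4, 5, 8, 9, 11, 12, 14]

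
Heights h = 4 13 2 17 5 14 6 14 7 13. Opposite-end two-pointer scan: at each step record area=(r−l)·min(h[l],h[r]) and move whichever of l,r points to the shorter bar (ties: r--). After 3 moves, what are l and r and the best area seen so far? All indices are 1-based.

l=1 r=10: min(4,13)*9=36 best=36 *, l++
l=2 r=10: min(13,13)*8=104 best=104 *, r--
l=2 r=9: min(13,7)*7=49 best=104, r--

l=2, r=8, best area=104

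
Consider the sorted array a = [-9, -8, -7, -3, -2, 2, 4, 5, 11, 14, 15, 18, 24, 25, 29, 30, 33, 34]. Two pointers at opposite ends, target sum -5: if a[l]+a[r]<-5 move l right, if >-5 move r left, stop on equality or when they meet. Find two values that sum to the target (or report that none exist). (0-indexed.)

l=0 r=17: -9+34=25 >-5, r--
l=0 r=16: -9+33=24 >-5, r--
l=0 r=15: -9+30=21 >-5, r--
l=0 r=14: -9+29=20 >-5, r--
l=0 r=13: -9+25=16 >-5, r--
l=0 r=12: -9+24=15 >-5, r--
l=0 r=11: -9+18=9 >-5, r--
l=0 r=10: -9+15=6 >-5, r--
l=0 r=9: -9+14=5 >-5, r--
l=0 r=8: -9+11=2 >-5, r--
l=0 r=7: -9+5=-4 >-5, r--
l=0 r=6: -9+4=-5, found

(-9, 4)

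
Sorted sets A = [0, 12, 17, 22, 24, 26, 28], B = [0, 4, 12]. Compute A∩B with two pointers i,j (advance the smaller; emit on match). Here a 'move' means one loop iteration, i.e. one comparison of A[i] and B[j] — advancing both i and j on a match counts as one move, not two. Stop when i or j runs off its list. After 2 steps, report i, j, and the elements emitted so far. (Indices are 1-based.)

[i=1,j=1] 0==0 emit → i++,j++
[i=2,j=2] 12>4 → j++

i=2, j=3, emitted=[0]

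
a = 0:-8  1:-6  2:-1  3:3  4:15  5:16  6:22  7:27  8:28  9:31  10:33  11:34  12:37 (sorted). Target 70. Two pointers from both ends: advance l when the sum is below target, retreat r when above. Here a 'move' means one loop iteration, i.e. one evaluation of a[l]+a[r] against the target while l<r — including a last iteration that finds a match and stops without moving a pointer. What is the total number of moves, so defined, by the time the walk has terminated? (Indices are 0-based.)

l=0 r=12: -8+37=29 <70, l++
l=1 r=12: -6+37=31 <70, l++
l=2 r=12: -1+37=36 <70, l++
l=3 r=12: 3+37=40 <70, l++
l=4 r=12: 15+37=52 <70, l++
l=5 r=12: 16+37=53 <70, l++
l=6 r=12: 22+37=59 <70, l++
l=7 r=12: 27+37=64 <70, l++
l=8 r=12: 28+37=65 <70, l++
l=9 r=12: 31+37=68 <70, l++
l=10 r=12: 33+37=70, found

11 moves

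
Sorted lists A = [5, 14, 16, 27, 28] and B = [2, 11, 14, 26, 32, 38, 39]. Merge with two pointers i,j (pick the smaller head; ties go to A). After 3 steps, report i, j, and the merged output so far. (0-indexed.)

i=1, j=2, merged so far=[2, 5, 11]

[i=0,j=0] A[i]=5>B[j]=2 take 2 → j++
[i=0,j=1] A[i]=5<=B[j]=11 take 5 → i++
[i=1,j=1] A[i]=14>B[j]=11 take 11 → j++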